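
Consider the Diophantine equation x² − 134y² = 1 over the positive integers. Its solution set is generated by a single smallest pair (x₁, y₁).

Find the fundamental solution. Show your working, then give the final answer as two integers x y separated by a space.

√134 → a₀=11, period (1,1,2,1,3,…,1,1,22); ℓ=14 even so k=13
a_0=11:  p_0=11·1+0=11,  q_0=11·0+1=1
a_1=1:  p_1=1·11+1=12,  q_1=1·1+0=1
…
a_3=2:  p_3=2·23+12=58,  q_3=2·2+1=5
a_4=1:  p_4=1·58+23=81,  q_4=1·5+2=7
a_5=3:  p_5=3·81+58=301,  q_5=3·7+5=26
a_6=1:  p_6=1·301+81=382,  q_6=1·26+7=33
…
a_9=3:  p_9=3·4503+4121=17630,  q_9=3·389+356=1523
a_10=1:  p_10=1·17630+4503=22133,  q_10=1·1523+389=1912
…
a_12=1:  p_12=1·61896+22133=84029,  q_12=1·5347+1912=7259
a_13=1:  p_13=1·84029+61896=145925,  q_13=1·7259+5347=12606
(x₁, y₁) = (145925, 12606);  145925² − 134·12606² = 1 ✓

145925 12606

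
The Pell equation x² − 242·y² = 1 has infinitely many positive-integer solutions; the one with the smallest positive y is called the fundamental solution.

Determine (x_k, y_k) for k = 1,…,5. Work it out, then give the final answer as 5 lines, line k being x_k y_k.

[15; 1,1,3,1,14,1,3,1,1,30] for √242; ℓ=10 ⇒ convergent index 9
i=0: a=15 ⇒ p=15, q=1
i=1: a=1 ⇒ p=16, q=1
…
i=4: a=1 ⇒ p=140, q=9
…
i=7: a=3 ⇒ p=8696, q=559
i=8: a=1 ⇒ p=10905, q=701
i=9: a=1 ⇒ p=19601, q=1260
(x₁, y₁) = (19601, 1260);  19601² − 242·1260² = 1 ✓
(19601+1260√242)^2 = 768398401 + 49394520√242
(19601+1260√242)^3 = 30122754096401 + 1936363971780√242
(19601+1260√242)^4 = 1180872205318713601 + 75909340372325040√242
(19601+1260√242)^5 = 46292552162781456490001 + 2975797959339522246300√242

19601 1260
768398401 49394520
30122754096401 1936363971780
1180872205318713601 75909340372325040
46292552162781456490001 2975797959339522246300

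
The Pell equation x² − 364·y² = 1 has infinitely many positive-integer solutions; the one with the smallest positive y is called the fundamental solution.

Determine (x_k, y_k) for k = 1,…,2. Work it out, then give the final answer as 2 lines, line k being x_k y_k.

4954951 259710
49103078824801 2573700648420

[19; 12,1,2,3,1,8,1,3,2,1,12,38] for √364; ℓ=12 ⇒ convergent index 11
step 0: (19, 1)  from 19·(1,0) + (0,1)
step 1: (229, 12)  from 12·(19,1) + (1,0)
step 2: (248, 13)  from 1·(229,12) + (19,1)
…
step 5: (3148, 165)  from 1·(2423,127) + (725,38)
…
step 9: (270499, 14178)  from 2·(119872,6283) + (30755,1612)
step 10: (390371, 20461)  from 1·(270499,14178) + (119872,6283)
step 11: (4954951, 259710)  from 12·(390371,20461) + (270499,14178)
(x₁, y₁) = (4954951, 259710);  4954951² − 364·259710² = 1 ✓
(4954951+259710√364)^2 = 49103078824801 + 2573700648420√364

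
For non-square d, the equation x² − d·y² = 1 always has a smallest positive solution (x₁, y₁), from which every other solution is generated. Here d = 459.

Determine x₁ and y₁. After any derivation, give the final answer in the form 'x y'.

√459 → a₀=21, period (2,2,1,4,21,4,1,2,2,42); ℓ=10 even so k=9
a_0=21:  p_0=21·1+0=21,  q_0=21·0+1=1
…
a_2=2:  p_2=2·43+21=107,  q_2=2·2+1=5
a_3=1:  p_3=1·107+43=150,  q_3=1·5+2=7
…
a_7=1:  p_7=1·60695+14997=75692,  q_7=1·2833+700=3533
a_8=2:  p_8=2·75692+60695=212079,  q_8=2·3533+2833=9899
a_9=2:  p_9=2·212079+75692=499850,  q_9=2·9899+3533=23331
(x₁, y₁) = (499850, 23331);  499850² − 459·23331² = 1 ✓

499850 23331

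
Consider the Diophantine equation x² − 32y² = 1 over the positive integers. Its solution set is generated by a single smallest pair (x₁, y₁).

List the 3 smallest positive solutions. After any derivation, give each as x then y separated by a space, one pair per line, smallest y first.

√32 = [5; 1,1,1,10, …], period ℓ=4 (even) → k=3
i=0: a=5 ⇒ p=5, q=1
…
i=2: a=1 ⇒ p=11, q=2
i=3: a=1 ⇒ p=17, q=3
(x₁, y₁) = (17, 3);  17² − 32·3² = 1 ✓
k=2:  x_2 = 17·17+32·3·3 = 577,  y_2 = 17·3+3·17 = 102
k=3:  x_3 = 17·577+32·3·102 = 19601,  y_3 = 17·102+3·577 = 3465

17 3
577 102
19601 3465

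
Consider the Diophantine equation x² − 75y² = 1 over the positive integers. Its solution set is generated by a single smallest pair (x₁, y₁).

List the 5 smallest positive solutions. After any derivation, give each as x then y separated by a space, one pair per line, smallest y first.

[8; 1,1,1,16] for √75; ℓ=4 ⇒ convergent index 3
i=0: a=8 ⇒ p=8, q=1
i=1: a=1 ⇒ p=9, q=1
i=2: a=1 ⇒ p=17, q=2
i=3: a=1 ⇒ p=26, q=3
→ (26, 3).  Check: 26²=676, 75·3²=675, difference 1.
n=2: (26,3)∘(26,3) = (26·26+75·3·3, 26·3+3·26) = (1351,156)
n=3: (1351,156)∘(26,3) = (26·1351+75·3·156, 26·156+3·1351) = (70226,8109)
n=4: (70226,8109)∘(26,3) = (26·70226+75·3·8109, 26·8109+3·70226) = (3650401,421512)
n=5: (3650401,421512)∘(26,3) = (26·3650401+75·3·421512, 26·421512+3·3650401) = (189750626,21910515)

26 3
1351 156
70226 8109
3650401 421512
189750626 21910515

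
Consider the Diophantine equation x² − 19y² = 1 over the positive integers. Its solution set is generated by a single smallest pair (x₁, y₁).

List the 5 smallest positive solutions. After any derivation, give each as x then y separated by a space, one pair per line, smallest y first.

170 39
57799 13260
19651490 4508361
6681448801 1532829480
2271672940850 521157514839

√19 = [4; 2,1,3,1,2,8, …], period ℓ=6 (even) → k=5
step 0: (4, 1)  from 4·(1,0) + (0,1)
step 1: (9, 2)  from 2·(4,1) + (1,0)
step 2: (13, 3)  from 1·(9,2) + (4,1)
…
step 4: (61, 14)  from 1·(48,11) + (13,3)
step 5: (170, 39)  from 2·(61,14) + (48,11)
(x₁, y₁) = (170, 39);  170² − 19·39² = 1 ✓
(170+39√19)^2 = 57799 + 13260√19
(170+39√19)^3 = 19651490 + 4508361√19
(170+39√19)^4 = 6681448801 + 1532829480√19
(170+39√19)^5 = 2271672940850 + 521157514839√19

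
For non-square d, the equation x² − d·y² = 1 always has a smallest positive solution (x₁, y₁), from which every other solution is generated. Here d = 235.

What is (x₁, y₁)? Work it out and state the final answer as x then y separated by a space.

46 3

[15; 3,30] for √235; ℓ=2 ⇒ convergent index 1
a_0=15:  p_0=15·1+0=15,  q_0=15·0+1=1
a_1=3:  p_1=3·15+1=46,  q_1=3·1+0=3
(x₁, y₁) = (46, 3);  46² − 235·3² = 1 ✓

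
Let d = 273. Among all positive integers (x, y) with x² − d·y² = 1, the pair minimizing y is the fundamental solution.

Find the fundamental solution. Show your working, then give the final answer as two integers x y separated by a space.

d=273: √d = [16; 1,1,10,1,1,32] (ℓ=6, even), read p_5/q_5
step 0: (16, 1)  from 16·(1,0) + (0,1)
step 1: (17, 1)  from 1·(16,1) + (1,0)
step 2: (33, 2)  from 1·(17,1) + (16,1)
step 3: (347, 21)  from 10·(33,2) + (17,1)
step 4: (380, 23)  from 1·(347,21) + (33,2)
step 5: (727, 44)  from 1·(380,23) + (347,21)
fundamental: x₁=727, y₁=44  (since 528529 − 273·1936 = 1)

727 44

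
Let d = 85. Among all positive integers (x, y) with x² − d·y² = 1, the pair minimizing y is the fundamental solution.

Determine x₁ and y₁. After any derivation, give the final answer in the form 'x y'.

[9; 4,1,1,4,18] for √85; ℓ=5 ⇒ convergent index 9
step 0: (9, 1)  from 9·(1,0) + (0,1)
step 1: (37, 4)  from 4·(9,1) + (1,0)
step 2: (46, 5)  from 1·(37,4) + (9,1)
step 3: (83, 9)  from 1·(46,5) + (37,4)
step 4: (378, 41)  from 4·(83,9) + (46,5)
step 5: (6887, 747)  from 18·(378,41) + (83,9)
step 6: (27926, 3029)  from 4·(6887,747) + (378,41)
step 7: (34813, 3776)  from 1·(27926,3029) + (6887,747)
step 8: (62739, 6805)  from 1·(34813,3776) + (27926,3029)
step 9: (285769, 30996)  from 4·(62739,6805) + (34813,3776)
→ (285769, 30996).  Check: 285769²=81663921361, 85·30996²=81663921360, difference 1.

285769 30996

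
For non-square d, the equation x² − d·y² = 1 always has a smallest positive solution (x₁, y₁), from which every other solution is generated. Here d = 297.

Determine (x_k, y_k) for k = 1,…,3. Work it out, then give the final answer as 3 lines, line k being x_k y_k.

48599 2820
4723725601 274098360
459136680917399 26641812392460

d=297: √d = [17; 4,3,1,1,2,1,1,3,4,34] (ℓ=10, even), read p_9/q_9
k=0  a_k=17  p_k/q_k = 17/1
…
k=4  a_k=1  p_k/q_k = 517/30
k=5  a_k=2  p_k/q_k = 1327/77
k=6  a_k=1  p_k/q_k = 1844/107
…
k=8  a_k=3  p_k/q_k = 11357/659
k=9  a_k=4  p_k/q_k = 48599/2820
→ (48599, 2820).  Check: 48599²=2361862801, 297·2820²=2361862800, difference 1.
k=2:  x_2 = 48599·48599+297·2820·2820 = 4723725601,  y_2 = 48599·2820+2820·48599 = 274098360
k=3:  x_3 = 48599·4723725601+297·2820·274098360 = 459136680917399,  y_3 = 48599·274098360+2820·4723725601 = 26641812392460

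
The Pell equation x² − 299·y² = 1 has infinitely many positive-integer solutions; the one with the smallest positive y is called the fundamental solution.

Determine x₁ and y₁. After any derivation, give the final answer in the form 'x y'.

d=299: √d = [17; 3,2,3,34] (ℓ=4, even), read p_3/q_3
a_0=17:  p_0=17·1+0=17,  q_0=17·0+1=1
…
a_2=2:  p_2=2·52+17=121,  q_2=2·3+1=7
a_3=3:  p_3=3·121+52=415,  q_3=3·7+3=24
fundamental: x₁=415, y₁=24  (since 172225 − 299·576 = 1)

415 24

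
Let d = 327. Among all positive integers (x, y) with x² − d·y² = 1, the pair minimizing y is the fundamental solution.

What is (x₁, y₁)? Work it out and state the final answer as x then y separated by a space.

√327 = [18; 12,36, …], period ℓ=2 (even) → k=1
k=0  a_k=18  p_k/q_k = 18/1
k=1  a_k=12  p_k/q_k = 217/12
(x₁, y₁) = (217, 12);  217² − 327·12² = 1 ✓

217 12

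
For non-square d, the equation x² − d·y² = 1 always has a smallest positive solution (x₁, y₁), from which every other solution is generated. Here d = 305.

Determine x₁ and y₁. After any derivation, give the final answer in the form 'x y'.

489 28

d=305: √d = [17; 2,6,2,34] (ℓ=4, even), read p_3/q_3
step 0: (17, 1)  from 17·(1,0) + (0,1)
…
step 2: (227, 13)  from 6·(35,2) + (17,1)
step 3: (489, 28)  from 2·(227,13) + (35,2)
fundamental: x₁=489, y₁=28  (since 239121 − 305·784 = 1)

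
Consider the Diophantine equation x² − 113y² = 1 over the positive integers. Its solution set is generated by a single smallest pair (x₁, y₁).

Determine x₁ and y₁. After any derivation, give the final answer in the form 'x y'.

√113 → a₀=10, period (1,1,1,2,2,1,1,1,20); ℓ=9 odd so k=17
i=0: a=10 ⇒ p=10, q=1
…
i=2: a=1 ⇒ p=21, q=2
i=3: a=1 ⇒ p=32, q=3
i=4: a=2 ⇒ p=85, q=8
…
i=7: a=1 ⇒ p=489, q=46
i=8: a=1 ⇒ p=776, q=73
i=9: a=20 ⇒ p=16009, q=1506
…
i=16: a=1 ⇒ p=758918, q=71393
i=17: a=1 ⇒ p=1204353, q=113296
→ (1204353, 113296).  Check: 1204353²=1450466148609, 113·113296²=1450466148608, difference 1.

1204353 113296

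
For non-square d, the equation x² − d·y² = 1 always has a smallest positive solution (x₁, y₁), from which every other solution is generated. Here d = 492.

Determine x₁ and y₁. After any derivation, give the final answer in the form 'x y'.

29767 1342

√492 = [22; 5,1,1,10,1,1,5,44, …], period ℓ=8 (even) → k=7
a_0=22:  p_0=22·1+0=22,  q_0=22·0+1=1
…
a_2=1:  p_2=1·111+22=133,  q_2=1·5+1=6
a_3=1:  p_3=1·133+111=244,  q_3=1·6+5=11
…
a_6=1:  p_6=1·2817+2573=5390,  q_6=1·127+116=243
a_7=5:  p_7=5·5390+2817=29767,  q_7=5·243+127=1342
fundamental: x₁=29767, y₁=1342  (since 886074289 − 492·1800964 = 1)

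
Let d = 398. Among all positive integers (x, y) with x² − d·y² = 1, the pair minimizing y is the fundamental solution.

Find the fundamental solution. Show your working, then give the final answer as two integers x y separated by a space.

399 20

√398 = [19; 1,18,1,38, …], period ℓ=4 (even) → k=3
step 0: (19, 1)  from 19·(1,0) + (0,1)
…
step 2: (379, 19)  from 18·(20,1) + (19,1)
step 3: (399, 20)  from 1·(379,19) + (20,1)
fundamental: x₁=399, y₁=20  (since 159201 − 398·400 = 1)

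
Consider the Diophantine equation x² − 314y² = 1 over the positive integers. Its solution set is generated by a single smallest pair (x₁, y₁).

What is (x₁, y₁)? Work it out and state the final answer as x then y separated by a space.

[17; 1,2,1,1,2,1,34] for √314; ℓ=7 ⇒ convergent index 13
a_0=17:  p_0=17·1+0=17,  q_0=17·0+1=1
a_1=1:  p_1=1·17+1=18,  q_1=1·1+0=1
…
a_4=1:  p_4=1·71+53=124,  q_4=1·4+3=7
…
a_6=1:  p_6=1·319+124=443,  q_6=1·18+7=25
…
a_8=1:  p_8=1·15381+443=15824,  q_8=1·868+25=893
…
a_10=1:  p_10=1·47029+15824=62853,  q_10=1·2654+893=3547
a_11=1:  p_11=1·62853+47029=109882,  q_11=1·3547+2654=6201
a_12=2:  p_12=2·109882+62853=282617,  q_12=2·6201+3547=15949
a_13=1:  p_13=1·282617+109882=392499,  q_13=1·15949+6201=22150
(x₁, y₁) = (392499, 22150);  392499² − 314·22150² = 1 ✓

392499 22150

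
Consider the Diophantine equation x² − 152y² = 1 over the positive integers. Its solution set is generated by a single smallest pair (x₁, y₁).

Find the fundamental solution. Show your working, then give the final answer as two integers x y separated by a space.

37 3

√152 = [12; 3,24, …], period ℓ=2 (even) → k=1
step 0: (12, 1)  from 12·(1,0) + (0,1)
step 1: (37, 3)  from 3·(12,1) + (1,0)
fundamental: x₁=37, y₁=3  (since 1369 − 152·9 = 1)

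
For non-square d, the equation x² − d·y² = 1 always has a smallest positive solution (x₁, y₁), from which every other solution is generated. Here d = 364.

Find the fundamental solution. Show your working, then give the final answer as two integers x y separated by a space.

[19; 12,1,2,3,1,8,1,3,2,1,12,38] for √364; ℓ=12 ⇒ convergent index 11
a_0=19:  p_0=19·1+0=19,  q_0=19·0+1=1
a_1=12:  p_1=12·19+1=229,  q_1=12·1+0=12
…
a_4=3:  p_4=3·725+248=2423,  q_4=3·38+13=127
a_5=1:  p_5=1·2423+725=3148,  q_5=1·127+38=165
a_6=8:  p_6=8·3148+2423=27607,  q_6=8·165+127=1447
a_7=1:  p_7=1·27607+3148=30755,  q_7=1·1447+165=1612
a_8=3:  p_8=3·30755+27607=119872,  q_8=3·1612+1447=6283
…
a_10=1:  p_10=1·270499+119872=390371,  q_10=1·14178+6283=20461
a_11=12:  p_11=12·390371+270499=4954951,  q_11=12·20461+14178=259710
fundamental: x₁=4954951, y₁=259710  (since 24551539412401 − 364·67449284100 = 1)

4954951 259710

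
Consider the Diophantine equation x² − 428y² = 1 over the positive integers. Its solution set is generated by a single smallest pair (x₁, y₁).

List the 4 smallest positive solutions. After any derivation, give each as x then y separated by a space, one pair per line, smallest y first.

√428 = [20; 1,2,4,1,5,10,5,1,4,2,1,40, …], period ℓ=12 (even) → k=11
k=0  a_k=20  p_k/q_k = 20/1
…
k=2  a_k=2  p_k/q_k = 62/3
k=3  a_k=4  p_k/q_k = 269/13
k=4  a_k=1  p_k/q_k = 331/16
k=5  a_k=5  p_k/q_k = 1924/93
…
k=8  a_k=1  p_k/q_k = 119350/5769
k=9  a_k=4  p_k/q_k = 577179/27899
k=10  a_k=2  p_k/q_k = 1273708/61567
k=11  a_k=1  p_k/q_k = 1850887/89466
→ (1850887, 89466).  Check: 1850887²=3425782686769, 428·89466²=3425782686768, difference 1.
(x_2, y_2) = (1850887·1850887 + 428·89466·89466, 1850887·89466 + 89466·1850887) = (6851565373537, 331182912684)
(x_3, y_3) = (1850887·6851565373537 + 428·89466·331182912684, 1850887·331182912684 + 89466·6851565373537) = (25362946559057703751, 1225964295417811950)
(x_4, y_4) = (1850887·25362946559057703751 + 428·89466·1225964295417811950, 1850887·1225964295417811950 + 89466·25362946559057703751) = (93887896135702420679780737, 4538242753705644230486616)

1850887 89466
6851565373537 331182912684
25362946559057703751 1225964295417811950
93887896135702420679780737 4538242753705644230486616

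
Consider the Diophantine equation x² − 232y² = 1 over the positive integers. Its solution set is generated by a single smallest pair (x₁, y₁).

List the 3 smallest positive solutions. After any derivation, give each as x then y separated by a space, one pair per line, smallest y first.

d=232: √d = [15; 4,3,7,3,4,30] (ℓ=6, even), read p_5/q_5
k=0  a_k=15  p_k/q_k = 15/1
k=1  a_k=4  p_k/q_k = 61/4
k=2  a_k=3  p_k/q_k = 198/13
k=3  a_k=7  p_k/q_k = 1447/95
k=4  a_k=3  p_k/q_k = 4539/298
k=5  a_k=4  p_k/q_k = 19603/1287
(x₁, y₁) = (19603, 1287);  19603² − 232·1287² = 1 ✓
(19603+1287√232)^2 = 768555217 + 50458122√232
(19603+1287√232)^3 = 30131975818099 + 1978261129845√232

19603 1287
768555217 50458122
30131975818099 1978261129845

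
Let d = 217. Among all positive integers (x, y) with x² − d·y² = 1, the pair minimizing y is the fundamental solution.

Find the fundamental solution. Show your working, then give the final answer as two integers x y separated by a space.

√217 = [14; 1,2,1,2,1,…,2,1,28, …], period ℓ=16 (even) → k=15
step 0: (14, 1)  from 14·(1,0) + (0,1)
step 1: (15, 1)  from 1·(14,1) + (1,0)
…
step 5: (221, 15)  from 1·(162,11) + (59,4)
…
step 9: (139163, 9447)  from 9·(15055,1022) + (3668,249)
step 10: (154218, 10469)  from 1·(139163,9447) + (15055,1022)
step 11: (293381, 19916)  from 1·(154218,10469) + (139163,9447)
step 12: (740980, 50301)  from 2·(293381,19916) + (154218,10469)
…
step 14: (2809702, 190735)  from 2·(1034361,70217) + (740980,50301)
step 15: (3844063, 260952)  from 1·(2809702,190735) + (1034361,70217)
→ (3844063, 260952).  Check: 3844063²=14776820347969, 217·260952²=14776820347968, difference 1.

3844063 260952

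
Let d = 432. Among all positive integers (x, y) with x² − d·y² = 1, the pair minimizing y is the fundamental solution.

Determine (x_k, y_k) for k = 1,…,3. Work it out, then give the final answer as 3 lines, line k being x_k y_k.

1351 65
3650401 175630
9863382151 474552195

√432 → a₀=20, period (1,3,1,1,1,3,1,40); ℓ=8 even so k=7
i=0: a=20 ⇒ p=20, q=1
i=1: a=1 ⇒ p=21, q=1
i=2: a=3 ⇒ p=83, q=4
…
i=4: a=1 ⇒ p=187, q=9
i=5: a=1 ⇒ p=291, q=14
i=6: a=3 ⇒ p=1060, q=51
i=7: a=1 ⇒ p=1351, q=65
→ (1351, 65).  Check: 1351²=1825201, 432·65²=1825200, difference 1.
k=2:  x_2 = 1351·1351+432·65·65 = 3650401,  y_2 = 1351·65+65·1351 = 175630
k=3:  x_3 = 1351·3650401+432·65·175630 = 9863382151,  y_3 = 1351·175630+65·3650401 = 474552195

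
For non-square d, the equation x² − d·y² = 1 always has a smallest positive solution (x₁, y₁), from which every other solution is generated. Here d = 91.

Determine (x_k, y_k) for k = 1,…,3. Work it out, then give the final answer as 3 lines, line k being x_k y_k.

1574 165
4954951 519420
15598184174 1635133995

√91 = [9; 1,1,5,1,5,1,1,18, …], period ℓ=8 (even) → k=7
i=0: a=9 ⇒ p=9, q=1
i=1: a=1 ⇒ p=10, q=1
i=2: a=1 ⇒ p=19, q=2
i=3: a=5 ⇒ p=105, q=11
i=4: a=1 ⇒ p=124, q=13
i=5: a=5 ⇒ p=725, q=76
i=6: a=1 ⇒ p=849, q=89
i=7: a=1 ⇒ p=1574, q=165
(x₁, y₁) = (1574, 165);  1574² − 91·165² = 1 ✓
n=2: (1574,165)∘(1574,165) = (1574·1574+91·165·165, 1574·165+165·1574) = (4954951,519420)
n=3: (4954951,519420)∘(1574,165) = (1574·4954951+91·165·519420, 1574·519420+165·4954951) = (15598184174,1635133995)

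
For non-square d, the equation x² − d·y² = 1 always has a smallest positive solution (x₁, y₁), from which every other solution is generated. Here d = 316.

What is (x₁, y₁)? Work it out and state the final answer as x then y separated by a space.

[17; 1,3,2,8,2,3,1,34] for √316; ℓ=8 ⇒ convergent index 7
i=0: a=17 ⇒ p=17, q=1
…
i=3: a=2 ⇒ p=160, q=9
i=4: a=8 ⇒ p=1351, q=76
…
i=6: a=3 ⇒ p=9937, q=559
i=7: a=1 ⇒ p=12799, q=720
(x₁, y₁) = (12799, 720);  12799² − 316·720² = 1 ✓

12799 720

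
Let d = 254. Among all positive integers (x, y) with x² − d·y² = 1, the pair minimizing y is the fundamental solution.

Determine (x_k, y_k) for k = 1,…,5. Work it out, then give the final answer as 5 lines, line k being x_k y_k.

255 16
130049 8160
66324735 4161584
33825484801 2122399680
17250930923775 1082419675216

[15; 1,14,1,30] for √254; ℓ=4 ⇒ convergent index 3
i=0: a=15 ⇒ p=15, q=1
…
i=2: a=14 ⇒ p=239, q=15
i=3: a=1 ⇒ p=255, q=16
(x₁, y₁) = (255, 16);  255² − 254·16² = 1 ✓
(x_2, y_2) = (255·255 + 254·16·16, 255·16 + 16·255) = (130049, 8160)
(x_3, y_3) = (255·130049 + 254·16·8160, 255·8160 + 16·130049) = (66324735, 4161584)
(x_4, y_4) = (255·66324735 + 254·16·4161584, 255·4161584 + 16·66324735) = (33825484801, 2122399680)
(x_5, y_5) = (255·33825484801 + 254·16·2122399680, 255·2122399680 + 16·33825484801) = (17250930923775, 1082419675216)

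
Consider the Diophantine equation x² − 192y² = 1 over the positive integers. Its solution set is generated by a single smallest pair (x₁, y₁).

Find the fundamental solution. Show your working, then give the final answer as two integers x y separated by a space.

97 7

√192 → a₀=13, period (1,5,1,26); ℓ=4 even so k=3
k=0  a_k=13  p_k/q_k = 13/1
k=1  a_k=1  p_k/q_k = 14/1
k=2  a_k=5  p_k/q_k = 83/6
k=3  a_k=1  p_k/q_k = 97/7
→ (97, 7).  Check: 97²=9409, 192·7²=9408, difference 1.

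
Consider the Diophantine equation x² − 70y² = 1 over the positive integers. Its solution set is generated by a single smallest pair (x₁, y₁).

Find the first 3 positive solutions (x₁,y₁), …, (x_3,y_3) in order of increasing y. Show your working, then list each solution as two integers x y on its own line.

[8; 2,1,2,1,2,16] for √70; ℓ=6 ⇒ convergent index 5
k=0  a_k=8  p_k/q_k = 8/1
…
k=2  a_k=1  p_k/q_k = 25/3
k=3  a_k=2  p_k/q_k = 67/8
k=4  a_k=1  p_k/q_k = 92/11
k=5  a_k=2  p_k/q_k = 251/30
(x₁, y₁) = (251, 30);  251² − 70·30² = 1 ✓
(x_2, y_2) = (251·251 + 70·30·30, 251·30 + 30·251) = (126001, 15060)
(x_3, y_3) = (251·126001 + 70·30·15060, 251·15060 + 30·126001) = (63252251, 7560090)

251 30
126001 15060
63252251 7560090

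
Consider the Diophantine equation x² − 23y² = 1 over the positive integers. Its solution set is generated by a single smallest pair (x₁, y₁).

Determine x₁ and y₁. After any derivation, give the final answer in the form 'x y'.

d=23: √d = [4; 1,3,1,8] (ℓ=4, even), read p_3/q_3
k=0  a_k=4  p_k/q_k = 4/1
k=1  a_k=1  p_k/q_k = 5/1
k=2  a_k=3  p_k/q_k = 19/4
k=3  a_k=1  p_k/q_k = 24/5
(x₁, y₁) = (24, 5);  24² − 23·5² = 1 ✓

24 5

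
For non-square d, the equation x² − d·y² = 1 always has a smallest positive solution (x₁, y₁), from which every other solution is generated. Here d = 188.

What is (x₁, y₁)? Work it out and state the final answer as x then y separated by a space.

[13; 1,2,2,6,2,2,1,26] for √188; ℓ=8 ⇒ convergent index 7
k=0  a_k=13  p_k/q_k = 13/1
k=1  a_k=1  p_k/q_k = 14/1
…
k=3  a_k=2  p_k/q_k = 96/7
k=4  a_k=6  p_k/q_k = 617/45
k=5  a_k=2  p_k/q_k = 1330/97
k=6  a_k=2  p_k/q_k = 3277/239
k=7  a_k=1  p_k/q_k = 4607/336
(x₁, y₁) = (4607, 336);  4607² − 188·336² = 1 ✓

4607 336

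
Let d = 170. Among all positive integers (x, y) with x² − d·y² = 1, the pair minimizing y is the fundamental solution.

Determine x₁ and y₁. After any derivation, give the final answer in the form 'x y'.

√170 = [13; 26, …], period ℓ=1 (odd) → k=1
i=0: a=13 ⇒ p=13, q=1
i=1: a=26 ⇒ p=339, q=26
fundamental: x₁=339, y₁=26  (since 114921 − 170·676 = 1)

339 26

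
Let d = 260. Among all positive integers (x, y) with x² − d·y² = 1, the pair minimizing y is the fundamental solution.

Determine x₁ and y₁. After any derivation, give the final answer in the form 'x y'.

129 8

[16; 8,32] for √260; ℓ=2 ⇒ convergent index 1
step 0: (16, 1)  from 16·(1,0) + (0,1)
step 1: (129, 8)  from 8·(16,1) + (1,0)
fundamental: x₁=129, y₁=8  (since 16641 − 260·64 = 1)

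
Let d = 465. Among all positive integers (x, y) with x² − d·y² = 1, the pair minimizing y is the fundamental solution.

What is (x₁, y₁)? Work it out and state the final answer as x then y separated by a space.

[21; 1,1,3,2,2,2,3,1,1,42] for √465; ℓ=10 ⇒ convergent index 9
a_0=21:  p_0=21·1+0=21,  q_0=21·0+1=1
a_1=1:  p_1=1·21+1=22,  q_1=1·1+0=1
a_2=1:  p_2=1·22+21=43,  q_2=1·1+1=2
a_3=3:  p_3=3·43+22=151,  q_3=3·2+1=7
…
a_7=3:  p_7=3·2027+841=6922,  q_7=3·94+39=321
a_8=1:  p_8=1·6922+2027=8949,  q_8=1·321+94=415
a_9=1:  p_9=1·8949+6922=15871,  q_9=1·415+321=736
(x₁, y₁) = (15871, 736);  15871² − 465·736² = 1 ✓

15871 736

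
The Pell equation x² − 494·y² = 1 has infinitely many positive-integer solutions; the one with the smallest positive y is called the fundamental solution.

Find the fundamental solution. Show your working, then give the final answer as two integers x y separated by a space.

73035 3286

√494 = [22; 4,2,2,1,2,1,2,2,4,44, …], period ℓ=10 (even) → k=9
step 0: (22, 1)  from 22·(1,0) + (0,1)
step 1: (89, 4)  from 4·(22,1) + (1,0)
step 2: (200, 9)  from 2·(89,4) + (22,1)
…
step 8: (16514, 743)  from 2·(6979,314) + (2556,115)
step 9: (73035, 3286)  from 4·(16514,743) + (6979,314)
fundamental: x₁=73035, y₁=3286  (since 5334111225 − 494·10797796 = 1)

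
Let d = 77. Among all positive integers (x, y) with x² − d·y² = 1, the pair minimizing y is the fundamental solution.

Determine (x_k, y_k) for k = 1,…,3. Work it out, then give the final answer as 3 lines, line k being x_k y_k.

351 40
246401 28080
172973151 19712120

d=77: √d = [8; 1,3,2,3,1,16] (ℓ=6, even), read p_5/q_5
k=0  a_k=8  p_k/q_k = 8/1
…
k=4  a_k=3  p_k/q_k = 272/31
k=5  a_k=1  p_k/q_k = 351/40
(x₁, y₁) = (351, 40);  351² − 77·40² = 1 ✓
(x_2, y_2) = (351·351 + 77·40·40, 351·40 + 40·351) = (246401, 28080)
(x_3, y_3) = (351·246401 + 77·40·28080, 351·28080 + 40·246401) = (172973151, 19712120)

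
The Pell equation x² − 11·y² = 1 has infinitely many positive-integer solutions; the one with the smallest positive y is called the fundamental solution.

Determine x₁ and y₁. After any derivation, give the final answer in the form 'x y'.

10 3

√11 = [3; 3,6, …], period ℓ=2 (even) → k=1
i=0: a=3 ⇒ p=3, q=1
i=1: a=3 ⇒ p=10, q=3
(x₁, y₁) = (10, 3);  10² − 11·3² = 1 ✓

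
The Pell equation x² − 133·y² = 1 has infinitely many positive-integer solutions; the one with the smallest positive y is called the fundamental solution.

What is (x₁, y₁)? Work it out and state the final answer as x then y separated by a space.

2588599 224460

d=133: √d = [11; 1,1,7,5,1,…,1,1,22] (ℓ=16, even), read p_15/q_15
k=0  a_k=11  p_k/q_k = 11/1
…
k=6  a_k=1  p_k/q_k = 1949/169
…
k=13  a_k=7  p_k/q_k = 1210008/104921
k=14  a_k=1  p_k/q_k = 1378591/119539
k=15  a_k=1  p_k/q_k = 2588599/224460
→ (2588599, 224460).  Check: 2588599²=6700844782801, 133·224460²=6700844782800, difference 1.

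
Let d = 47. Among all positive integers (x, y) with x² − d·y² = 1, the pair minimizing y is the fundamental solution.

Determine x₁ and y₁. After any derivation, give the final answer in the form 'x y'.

48 7

√47 = [6; 1,5,1,12, …], period ℓ=4 (even) → k=3
a_0=6:  p_0=6·1+0=6,  q_0=6·0+1=1
a_1=1:  p_1=1·6+1=7,  q_1=1·1+0=1
a_2=5:  p_2=5·7+6=41,  q_2=5·1+1=6
a_3=1:  p_3=1·41+7=48,  q_3=1·6+1=7
(x₁, y₁) = (48, 7);  48² − 47·7² = 1 ✓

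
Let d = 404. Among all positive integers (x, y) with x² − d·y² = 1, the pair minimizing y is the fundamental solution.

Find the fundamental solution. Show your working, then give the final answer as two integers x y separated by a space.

201 10

d=404: √d = [20; 10,40] (ℓ=2, even), read p_1/q_1
i=0: a=20 ⇒ p=20, q=1
i=1: a=10 ⇒ p=201, q=10
fundamental: x₁=201, y₁=10  (since 40401 − 404·100 = 1)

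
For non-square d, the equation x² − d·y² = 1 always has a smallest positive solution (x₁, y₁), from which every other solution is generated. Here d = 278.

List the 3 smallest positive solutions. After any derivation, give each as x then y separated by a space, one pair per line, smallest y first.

√278 = [16; 1,2,16,2,1,32, …], period ℓ=6 (even) → k=5
a_0=16:  p_0=16·1+0=16,  q_0=16·0+1=1
…
a_4=2:  p_4=2·817+50=1684,  q_4=2·49+3=101
a_5=1:  p_5=1·1684+817=2501,  q_5=1·101+49=150
fundamental: x₁=2501, y₁=150  (since 6255001 − 278·22500 = 1)
(x_2, y_2) = (2501·2501 + 278·150·150, 2501·150 + 150·2501) = (12510001, 750300)
(x_3, y_3) = (2501·12510001 + 278·150·750300, 2501·750300 + 150·12510001) = (62575022501, 3753000450)

2501 150
12510001 750300
62575022501 3753000450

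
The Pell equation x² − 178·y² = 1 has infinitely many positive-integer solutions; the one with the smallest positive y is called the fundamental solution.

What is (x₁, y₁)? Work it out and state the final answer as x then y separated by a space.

1601 120

[13; 2,1,12,1,2,26] for √178; ℓ=6 ⇒ convergent index 5
i=0: a=13 ⇒ p=13, q=1
i=1: a=2 ⇒ p=27, q=2
i=2: a=1 ⇒ p=40, q=3
i=3: a=12 ⇒ p=507, q=38
i=4: a=1 ⇒ p=547, q=41
i=5: a=2 ⇒ p=1601, q=120
(x₁, y₁) = (1601, 120);  1601² − 178·120² = 1 ✓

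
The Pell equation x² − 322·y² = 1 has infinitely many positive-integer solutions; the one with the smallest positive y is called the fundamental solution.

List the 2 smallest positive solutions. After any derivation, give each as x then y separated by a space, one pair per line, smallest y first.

[17; 1,16,1,34] for √322; ℓ=4 ⇒ convergent index 3
k=0  a_k=17  p_k/q_k = 17/1
k=1  a_k=1  p_k/q_k = 18/1
k=2  a_k=16  p_k/q_k = 305/17
k=3  a_k=1  p_k/q_k = 323/18
(x₁, y₁) = (323, 18);  323² − 322·18² = 1 ✓
n=2: (323,18)∘(323,18) = (323·323+322·18·18, 323·18+18·323) = (208657,11628)

323 18
208657 11628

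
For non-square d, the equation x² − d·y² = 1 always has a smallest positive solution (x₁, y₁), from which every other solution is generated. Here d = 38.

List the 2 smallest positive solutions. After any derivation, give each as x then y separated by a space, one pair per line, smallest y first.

37 6
2737 444

√38 = [6; 6,12, …], period ℓ=2 (even) → k=1
step 0: (6, 1)  from 6·(1,0) + (0,1)
step 1: (37, 6)  from 6·(6,1) + (1,0)
(x₁, y₁) = (37, 6);  37² − 38·6² = 1 ✓
k=2:  x_2 = 37·37+38·6·6 = 2737,  y_2 = 37·6+6·37 = 444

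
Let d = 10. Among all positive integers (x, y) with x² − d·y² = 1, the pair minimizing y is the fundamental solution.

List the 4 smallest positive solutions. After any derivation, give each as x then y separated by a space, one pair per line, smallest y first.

19 6
721 228
27379 8658
1039681 328776

[3; 6] for √10; ℓ=1 ⇒ convergent index 1
a_0=3:  p_0=3·1+0=3,  q_0=3·0+1=1
a_1=6:  p_1=6·3+1=19,  q_1=6·1+0=6
→ (19, 6).  Check: 19²=361, 10·6²=360, difference 1.
(x_2, y_2) = (19·19 + 10·6·6, 19·6 + 6·19) = (721, 228)
(x_3, y_3) = (19·721 + 10·6·228, 19·228 + 6·721) = (27379, 8658)
(x_4, y_4) = (19·27379 + 10·6·8658, 19·8658 + 6·27379) = (1039681, 328776)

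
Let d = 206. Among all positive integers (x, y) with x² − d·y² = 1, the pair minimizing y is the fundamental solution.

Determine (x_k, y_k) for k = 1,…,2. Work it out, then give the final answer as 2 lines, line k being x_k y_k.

[14; 2,1,5,14,5,1,2,28] for √206; ℓ=8 ⇒ convergent index 7
step 0: (14, 1)  from 14·(1,0) + (0,1)
step 1: (29, 2)  from 2·(14,1) + (1,0)
step 2: (43, 3)  from 1·(29,2) + (14,1)
step 3: (244, 17)  from 5·(43,3) + (29,2)
step 4: (3459, 241)  from 14·(244,17) + (43,3)
step 5: (17539, 1222)  from 5·(3459,241) + (244,17)
step 6: (20998, 1463)  from 1·(17539,1222) + (3459,241)
step 7: (59535, 4148)  from 2·(20998,1463) + (17539,1222)
(x₁, y₁) = (59535, 4148);  59535² − 206·4148² = 1 ✓
k=2:  x_2 = 59535·59535+206·4148·4148 = 7088832449,  y_2 = 59535·4148+4148·59535 = 493902360

59535 4148
7088832449 493902360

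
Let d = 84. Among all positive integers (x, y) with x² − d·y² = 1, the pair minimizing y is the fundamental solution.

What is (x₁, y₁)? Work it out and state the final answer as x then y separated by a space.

[9; 6,18] for √84; ℓ=2 ⇒ convergent index 1
step 0: (9, 1)  from 9·(1,0) + (0,1)
step 1: (55, 6)  from 6·(9,1) + (1,0)
→ (55, 6).  Check: 55²=3025, 84·6²=3024, difference 1.

55 6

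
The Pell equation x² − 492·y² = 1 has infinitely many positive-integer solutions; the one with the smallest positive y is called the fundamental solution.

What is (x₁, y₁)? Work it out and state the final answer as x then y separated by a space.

d=492: √d = [22; 5,1,1,10,1,1,5,44] (ℓ=8, even), read p_7/q_7
i=0: a=22 ⇒ p=22, q=1
i=1: a=5 ⇒ p=111, q=5
i=2: a=1 ⇒ p=133, q=6
i=3: a=1 ⇒ p=244, q=11
i=4: a=10 ⇒ p=2573, q=116
…
i=6: a=1 ⇒ p=5390, q=243
i=7: a=5 ⇒ p=29767, q=1342
(x₁, y₁) = (29767, 1342);  29767² − 492·1342² = 1 ✓

29767 1342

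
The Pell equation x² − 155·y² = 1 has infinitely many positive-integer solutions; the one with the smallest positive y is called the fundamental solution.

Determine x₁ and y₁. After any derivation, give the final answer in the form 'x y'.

[12; 2,4,2,24] for √155; ℓ=4 ⇒ convergent index 3
step 0: (12, 1)  from 12·(1,0) + (0,1)
…
step 2: (112, 9)  from 4·(25,2) + (12,1)
step 3: (249, 20)  from 2·(112,9) + (25,2)
→ (249, 20).  Check: 249²=62001, 155·20²=62000, difference 1.

249 20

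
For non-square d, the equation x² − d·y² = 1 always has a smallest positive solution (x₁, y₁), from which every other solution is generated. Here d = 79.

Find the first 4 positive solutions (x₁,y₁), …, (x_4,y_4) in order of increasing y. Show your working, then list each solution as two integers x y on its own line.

80 9
12799 1440
2047760 230391
327628801 36861120

√79 → a₀=8, period (1,7,1,16); ℓ=4 even so k=3
step 0: (8, 1)  from 8·(1,0) + (0,1)
…
step 2: (71, 8)  from 7·(9,1) + (8,1)
step 3: (80, 9)  from 1·(71,8) + (9,1)
→ (80, 9).  Check: 80²=6400, 79·9²=6399, difference 1.
n=2: (80,9)∘(80,9) = (80·80+79·9·9, 80·9+9·80) = (12799,1440)
n=3: (12799,1440)∘(80,9) = (80·12799+79·9·1440, 80·1440+9·12799) = (2047760,230391)
n=4: (2047760,230391)∘(80,9) = (80·2047760+79·9·230391, 80·230391+9·2047760) = (327628801,36861120)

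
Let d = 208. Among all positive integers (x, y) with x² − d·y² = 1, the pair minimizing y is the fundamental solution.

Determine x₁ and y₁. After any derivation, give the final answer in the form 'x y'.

√208 = [14; 2,2,1,2,2,28, …], period ℓ=6 (even) → k=5
step 0: (14, 1)  from 14·(1,0) + (0,1)
step 1: (29, 2)  from 2·(14,1) + (1,0)
…
step 4: (274, 19)  from 2·(101,7) + (72,5)
step 5: (649, 45)  from 2·(274,19) + (101,7)
(x₁, y₁) = (649, 45);  649² − 208·45² = 1 ✓

649 45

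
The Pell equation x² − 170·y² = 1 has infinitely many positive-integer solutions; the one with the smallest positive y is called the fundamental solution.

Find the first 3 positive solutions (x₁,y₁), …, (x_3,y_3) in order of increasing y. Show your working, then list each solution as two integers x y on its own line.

[13; 26] for √170; ℓ=1 ⇒ convergent index 1
k=0  a_k=13  p_k/q_k = 13/1
k=1  a_k=26  p_k/q_k = 339/26
→ (339, 26).  Check: 339²=114921, 170·26²=114920, difference 1.
(339+26√170)^2 = 229841 + 17628√170
(339+26√170)^3 = 155831859 + 11951758√170

339 26
229841 17628
155831859 11951758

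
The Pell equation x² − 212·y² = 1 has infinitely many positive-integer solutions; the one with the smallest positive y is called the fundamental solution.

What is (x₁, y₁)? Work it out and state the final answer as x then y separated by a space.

66249 4550

d=212: √d = [14; 1,1,3,1,1,…,1,1,28] (ℓ=14, even), read p_13/q_13
i=0: a=14 ⇒ p=14, q=1
i=1: a=1 ⇒ p=15, q=1
i=2: a=1 ⇒ p=29, q=2
i=3: a=3 ⇒ p=102, q=7
i=4: a=1 ⇒ p=131, q=9
i=5: a=1 ⇒ p=233, q=16
…
i=7: a=6 ⇒ p=2417, q=166
i=8: a=1 ⇒ p=2781, q=191
i=9: a=1 ⇒ p=5198, q=357
i=10: a=1 ⇒ p=7979, q=548
…
i=12: a=1 ⇒ p=37114, q=2549
i=13: a=1 ⇒ p=66249, q=4550
(x₁, y₁) = (66249, 4550);  66249² − 212·4550² = 1 ✓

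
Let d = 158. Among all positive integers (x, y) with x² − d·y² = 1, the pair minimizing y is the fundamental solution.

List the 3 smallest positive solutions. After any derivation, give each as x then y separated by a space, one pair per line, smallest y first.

d=158: √d = [12; 1,1,3,12,3,1,1,24] (ℓ=8, even), read p_7/q_7
a_0=12:  p_0=12·1+0=12,  q_0=12·0+1=1
a_1=1:  p_1=1·12+1=13,  q_1=1·1+0=1
a_2=1:  p_2=1·13+12=25,  q_2=1·1+1=2
…
a_5=3:  p_5=3·1081+88=3331,  q_5=3·86+7=265
a_6=1:  p_6=1·3331+1081=4412,  q_6=1·265+86=351
a_7=1:  p_7=1·4412+3331=7743,  q_7=1·351+265=616
→ (7743, 616).  Check: 7743²=59954049, 158·616²=59954048, difference 1.
(7743+616√158)^2 = 119908097 + 9539376√158
(7743+616√158)^3 = 1856896782399 + 147726776120√158

7743 616
119908097 9539376
1856896782399 147726776120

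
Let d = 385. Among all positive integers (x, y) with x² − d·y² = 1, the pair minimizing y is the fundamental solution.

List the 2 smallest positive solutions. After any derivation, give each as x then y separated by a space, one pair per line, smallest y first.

95831 4884
18367161121 936077208

d=385: √d = [19; 1,1,1,1,1,…,1,1,38] (ℓ=16, even), read p_15/q_15
a_0=19:  p_0=19·1+0=19,  q_0=19·0+1=1
…
a_3=1:  p_3=1·39+20=59,  q_3=1·2+1=3
a_4=1:  p_4=1·59+39=98,  q_4=1·3+2=5
a_5=1:  p_5=1·98+59=157,  q_5=1·5+3=8
a_6=3:  p_6=3·157+98=569,  q_6=3·8+5=29
…
a_8=2:  p_8=2·726+569=2021,  q_8=2·37+29=103
a_9=1:  p_9=1·2021+726=2747,  q_9=1·103+37=140
a_10=3:  p_10=3·2747+2021=10262,  q_10=3·140+103=523
a_11=1:  p_11=1·10262+2747=13009,  q_11=1·523+140=663
a_12=1:  p_12=1·13009+10262=23271,  q_12=1·663+523=1186
…
a_14=1:  p_14=1·36280+23271=59551,  q_14=1·1849+1186=3035
a_15=1:  p_15=1·59551+36280=95831,  q_15=1·3035+1849=4884
(x₁, y₁) = (95831, 4884);  95831² − 385·4884² = 1 ✓
k=2:  x_2 = 95831·95831+385·4884·4884 = 18367161121,  y_2 = 95831·4884+4884·95831 = 936077208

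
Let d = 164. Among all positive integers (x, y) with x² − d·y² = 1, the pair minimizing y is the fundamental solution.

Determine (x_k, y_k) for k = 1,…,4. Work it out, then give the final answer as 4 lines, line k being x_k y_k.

d=164: √d = [12; 1,4,6,4,1,24] (ℓ=6, even), read p_5/q_5
step 0: (12, 1)  from 12·(1,0) + (0,1)
…
step 2: (64, 5)  from 4·(13,1) + (12,1)
…
step 4: (1652, 129)  from 4·(397,31) + (64,5)
step 5: (2049, 160)  from 1·(1652,129) + (397,31)
→ (2049, 160).  Check: 2049²=4198401, 164·160²=4198400, difference 1.
n=2: (2049,160)∘(2049,160) = (2049·2049+164·160·160, 2049·160+160·2049) = (8396801,655680)
n=3: (8396801,655680)∘(2049,160) = (2049·8396801+164·160·655680, 2049·655680+160·8396801) = (34410088449,2686976480)
n=4: (34410088449,2686976480)∘(2049,160) = (2049·34410088449+164·160·2686976480, 2049·2686976480+160·34410088449) = (141012534067201,11011228959360)

2049 160
8396801 655680
34410088449 2686976480
141012534067201 11011228959360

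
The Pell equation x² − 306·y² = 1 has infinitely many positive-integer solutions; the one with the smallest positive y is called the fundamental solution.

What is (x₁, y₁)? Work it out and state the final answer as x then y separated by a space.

35 2

√306 = [17; 2,34, …], period ℓ=2 (even) → k=1
a_0=17:  p_0=17·1+0=17,  q_0=17·0+1=1
a_1=2:  p_1=2·17+1=35,  q_1=2·1+0=2
(x₁, y₁) = (35, 2);  35² − 306·2² = 1 ✓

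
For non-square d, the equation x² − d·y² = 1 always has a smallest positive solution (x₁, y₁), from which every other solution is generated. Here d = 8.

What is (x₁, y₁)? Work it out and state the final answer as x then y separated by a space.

d=8: √d = [2; 1,4] (ℓ=2, even), read p_1/q_1
i=0: a=2 ⇒ p=2, q=1
i=1: a=1 ⇒ p=3, q=1
→ (3, 1).  Check: 3²=9, 8·1²=8, difference 1.

3 1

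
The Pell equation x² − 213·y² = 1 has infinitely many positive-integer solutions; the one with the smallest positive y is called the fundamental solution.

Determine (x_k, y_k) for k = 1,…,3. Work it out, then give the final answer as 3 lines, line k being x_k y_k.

√213 → a₀=14, period (1,1,2,6,1,8,1,6,2,1,1,28); ℓ=12 even so k=11
step 0: (14, 1)  from 14·(1,0) + (0,1)
step 1: (15, 1)  from 1·(14,1) + (1,0)
…
step 4: (467, 32)  from 6·(73,5) + (29,2)
…
step 6: (4787, 328)  from 8·(540,37) + (467,32)
step 7: (5327, 365)  from 1·(4787,328) + (540,37)
step 8: (36749, 2518)  from 6·(5327,365) + (4787,328)
step 9: (78825, 5401)  from 2·(36749,2518) + (5327,365)
step 10: (115574, 7919)  from 1·(78825,5401) + (36749,2518)
step 11: (194399, 13320)  from 1·(115574,7919) + (78825,5401)
(x₁, y₁) = (194399, 13320);  194399² − 213·13320² = 1 ✓
(x_2, y_2) = (194399·194399 + 213·13320·13320, 194399·13320 + 13320·194399) = (75581942401, 5178789360)
(x_3, y_3) = (194399·75581942401 + 213·13320·5178789360, 194399·5178789360 + 13320·75581942401) = (29386108041429599, 2013502945575960)

194399 13320
75581942401 5178789360
29386108041429599 2013502945575960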